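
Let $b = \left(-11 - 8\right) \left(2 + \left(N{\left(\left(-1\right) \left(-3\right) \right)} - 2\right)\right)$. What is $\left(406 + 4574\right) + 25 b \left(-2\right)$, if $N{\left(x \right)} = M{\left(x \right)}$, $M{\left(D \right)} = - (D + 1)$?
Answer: $1180$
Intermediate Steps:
$M{\left(D \right)} = -1 - D$ ($M{\left(D \right)} = - (1 + D) = -1 - D$)
$N{\left(x \right)} = -1 - x$
$b = 76$ ($b = \left(-11 - 8\right) \left(2 - \left(3 + 3\right)\right) = - 19 \left(2 - 6\right) = \left(-19\right) \left(-4\right) = 76$)
$\left(406 + 4574\right) + 25 b \left(-2\right) = \left(406 + 4574\right) + 25 \cdot 76 \left(-2\right) = 4980 + 1900 \left(-2\right) = 4980 - 3800 = 1180$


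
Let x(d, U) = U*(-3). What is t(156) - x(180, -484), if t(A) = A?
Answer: -1296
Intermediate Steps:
x(d, U) = -3*U
t(156) - x(180, -484) = 156 - (-3)*(-484) = 156 - 1*1452 = 156 - 1452 = -1296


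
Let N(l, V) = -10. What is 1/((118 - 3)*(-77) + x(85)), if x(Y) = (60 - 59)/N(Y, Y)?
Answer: -10/88551 ≈ -0.00011293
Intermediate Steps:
x(Y) = -⅒ (x(Y) = (60 - 59)/(-10) = 1*(-⅒) = -⅒)
1/((118 - 3)*(-77) + x(85)) = 1/((118 - 3)*(-77) - ⅒) = 1/(115*(-77) - ⅒) = 1/(-8855 - ⅒) = 1/(-88551/10) = -10/88551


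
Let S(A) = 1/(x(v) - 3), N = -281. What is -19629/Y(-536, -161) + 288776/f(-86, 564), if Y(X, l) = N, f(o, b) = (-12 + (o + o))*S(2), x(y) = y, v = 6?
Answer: -29978304/6463 ≈ -4638.5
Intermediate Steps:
S(A) = ⅓ (S(A) = 1/(6 - 3) = 1/3 = ⅓)
f(o, b) = -4 + 2*o/3 (f(o, b) = (-12 + (o + o))*(⅓) = (-12 + 2*o)*(⅓) = -4 + 2*o/3)
Y(X, l) = -281
-19629/Y(-536, -161) + 288776/f(-86, 564) = -19629/(-281) + 288776/(-4 + (⅔)*(-86)) = -19629*(-1/281) + 288776/(-4 - 172/3) = 19629/281 + 288776/(-184/3) = 19629/281 + 288776*(-3/184) = 19629/281 - 108291/23 = -29978304/6463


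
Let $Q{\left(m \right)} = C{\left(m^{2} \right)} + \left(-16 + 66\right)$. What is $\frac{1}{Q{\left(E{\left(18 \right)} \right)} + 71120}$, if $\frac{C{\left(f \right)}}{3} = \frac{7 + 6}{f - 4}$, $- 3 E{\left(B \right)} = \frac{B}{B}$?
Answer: $\frac{35}{2490599} \approx 1.4053 \cdot 10^{-5}$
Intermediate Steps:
$E{\left(B \right)} = - \frac{1}{3}$ ($E{\left(B \right)} = - \frac{B \frac{1}{B}}{3} = \left(- \frac{1}{3}\right) 1 = - \frac{1}{3}$)
$C{\left(f \right)} = \frac{39}{-4 + f}$ ($C{\left(f \right)} = 3 \frac{7 + 6}{f - 4} = 3 \frac{13}{-4 + f} = \frac{39}{-4 + f}$)
$Q{\left(m \right)} = 50 + \frac{39}{-4 + m^{2}}$ ($Q{\left(m \right)} = \frac{39}{-4 + m^{2}} + \left(-16 + 66\right) = \frac{39}{-4 + m^{2}} + 50 = 50 + \frac{39}{-4 + m^{2}}$)
$\frac{1}{Q{\left(E{\left(18 \right)} \right)} + 71120} = \frac{1}{\frac{-161 + 50 \left(- \frac{1}{3}\right)^{2}}{-4 + \left(- \frac{1}{3}\right)^{2}} + 71120} = \frac{1}{\frac{-161 + 50 \cdot \frac{1}{9}}{-4 + \frac{1}{9}} + 71120} = \frac{1}{\frac{-161 + \frac{50}{9}}{- \frac{35}{9}} + 71120} = \frac{1}{\left(- \frac{9}{35}\right) \left(- \frac{1399}{9}\right) + 71120} = \frac{1}{\frac{1399}{35} + 71120} = \frac{1}{\frac{2490599}{35}} = \frac{35}{2490599}$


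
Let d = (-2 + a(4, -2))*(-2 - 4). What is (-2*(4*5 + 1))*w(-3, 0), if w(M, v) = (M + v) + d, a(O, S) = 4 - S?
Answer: 1134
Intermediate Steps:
d = -24 (d = (-2 + (4 - 1*(-2)))*(-2 - 4) = (-2 + (4 + 2))*(-6) = (-2 + 6)*(-6) = 4*(-6) = -24)
w(M, v) = -24 + M + v (w(M, v) = (M + v) - 24 = -24 + M + v)
(-2*(4*5 + 1))*w(-3, 0) = (-2*(4*5 + 1))*(-24 - 3 + 0) = -2*(20 + 1)*(-27) = -2*21*(-27) = -42*(-27) = 1134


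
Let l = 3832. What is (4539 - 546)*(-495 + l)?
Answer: 13324641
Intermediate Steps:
(4539 - 546)*(-495 + l) = (4539 - 546)*(-495 + 3832) = 3993*3337 = 13324641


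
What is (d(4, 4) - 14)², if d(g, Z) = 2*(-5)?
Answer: 576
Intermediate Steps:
d(g, Z) = -10
(d(4, 4) - 14)² = (-10 - 14)² = (-24)² = 576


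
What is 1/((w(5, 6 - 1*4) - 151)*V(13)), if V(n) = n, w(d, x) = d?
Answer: -1/1898 ≈ -0.00052687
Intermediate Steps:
1/((w(5, 6 - 1*4) - 151)*V(13)) = 1/((5 - 151)*13) = 1/(-146*13) = 1/(-1898) = -1/1898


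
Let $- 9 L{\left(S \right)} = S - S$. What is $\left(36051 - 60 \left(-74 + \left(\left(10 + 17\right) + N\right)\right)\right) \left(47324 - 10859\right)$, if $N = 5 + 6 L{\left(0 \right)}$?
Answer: $1406491515$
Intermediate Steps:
$L{\left(S \right)} = 0$ ($L{\left(S \right)} = - \frac{S - S}{9} = \left(- \frac{1}{9}\right) 0 = 0$)
$N = 5$ ($N = 5 + 6 \cdot 0 = 5 + 0 = 5$)
$\left(36051 - 60 \left(-74 + \left(\left(10 + 17\right) + N\right)\right)\right) \left(47324 - 10859\right) = \left(36051 - 60 \left(-74 + \left(\left(10 + 17\right) + 5\right)\right)\right) \left(47324 - 10859\right) = \left(36051 - 60 \left(-74 + \left(27 + 5\right)\right)\right) 36465 = \left(36051 - 60 \left(-74 + 32\right)\right) 36465 = \left(36051 - -2520\right) 36465 = \left(36051 + 2520\right) 36465 = 38571 \cdot 36465 = 1406491515$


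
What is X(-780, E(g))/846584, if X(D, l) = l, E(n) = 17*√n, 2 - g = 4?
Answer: 17*I*√2/846584 ≈ 2.8398e-5*I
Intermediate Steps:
g = -2 (g = 2 - 1*4 = 2 - 4 = -2)
X(-780, E(g))/846584 = (17*√(-2))/846584 = (17*(I*√2))*(1/846584) = (17*I*√2)*(1/846584) = 17*I*√2/846584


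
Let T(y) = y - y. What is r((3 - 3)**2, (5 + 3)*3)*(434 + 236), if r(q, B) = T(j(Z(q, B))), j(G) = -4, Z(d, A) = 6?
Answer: 0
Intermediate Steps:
T(y) = 0
r(q, B) = 0
r((3 - 3)**2, (5 + 3)*3)*(434 + 236) = 0*(434 + 236) = 0*670 = 0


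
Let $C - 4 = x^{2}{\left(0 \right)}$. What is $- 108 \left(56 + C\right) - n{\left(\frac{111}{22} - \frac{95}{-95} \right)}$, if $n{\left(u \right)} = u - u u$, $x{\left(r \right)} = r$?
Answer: $- \frac{3121557}{484} \approx -6449.5$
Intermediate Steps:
$C = 4$ ($C = 4 + 0^{2} = 4 + 0 = 4$)
$n{\left(u \right)} = u - u^{2}$
$- 108 \left(56 + C\right) - n{\left(\frac{111}{22} - \frac{95}{-95} \right)} = - 108 \left(56 + 4\right) - \left(\frac{111}{22} - \frac{95}{-95}\right) \left(1 - \left(\frac{111}{22} - \frac{95}{-95}\right)\right) = \left(-108\right) 60 - \left(111 \cdot \frac{1}{22} - -1\right) \left(1 - \left(111 \cdot \frac{1}{22} - -1\right)\right) = -6480 - \left(\frac{111}{22} + 1\right) \left(1 - \left(\frac{111}{22} + 1\right)\right) = -6480 - \frac{133 \left(1 - \frac{133}{22}\right)}{22} = -6480 - \frac{133}{22} \left(- \frac{111}{22}\right) = -6480 - - \frac{14763}{484} = -6480 + \frac{14763}{484} = - \frac{3121557}{484}$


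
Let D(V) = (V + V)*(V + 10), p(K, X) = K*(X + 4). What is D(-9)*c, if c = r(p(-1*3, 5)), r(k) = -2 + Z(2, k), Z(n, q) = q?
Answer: 522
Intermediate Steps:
p(K, X) = K*(4 + X)
D(V) = 2*V*(10 + V) (D(V) = (2*V)*(10 + V) = 2*V*(10 + V))
r(k) = -2 + k
c = -29 (c = -2 + (-1*3)*(4 + 5) = -2 - 3*9 = -2 - 27 = -29)
D(-9)*c = (2*(-9)*(10 - 9))*(-29) = (2*(-9)*1)*(-29) = -18*(-29) = 522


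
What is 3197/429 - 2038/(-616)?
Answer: 129257/12012 ≈ 10.761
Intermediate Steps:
3197/429 - 2038/(-616) = 3197*(1/429) - 2038*(-1/616) = 3197/429 + 1019/308 = 129257/12012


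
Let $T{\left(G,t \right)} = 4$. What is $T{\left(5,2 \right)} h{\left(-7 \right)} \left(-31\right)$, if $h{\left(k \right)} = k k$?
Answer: $-6076$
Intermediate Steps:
$h{\left(k \right)} = k^{2}$
$T{\left(5,2 \right)} h{\left(-7 \right)} \left(-31\right) = 4 \left(-7\right)^{2} \left(-31\right) = 4 \cdot 49 \left(-31\right) = 196 \left(-31\right) = -6076$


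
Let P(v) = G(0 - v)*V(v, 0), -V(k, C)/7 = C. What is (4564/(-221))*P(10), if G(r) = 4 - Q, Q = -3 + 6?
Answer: 0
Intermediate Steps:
V(k, C) = -7*C
Q = 3
G(r) = 1 (G(r) = 4 - 1*3 = 4 - 3 = 1)
P(v) = 0 (P(v) = 1*(-7*0) = 1*0 = 0)
(4564/(-221))*P(10) = (4564/(-221))*0 = (4564*(-1/221))*0 = -4564/221*0 = 0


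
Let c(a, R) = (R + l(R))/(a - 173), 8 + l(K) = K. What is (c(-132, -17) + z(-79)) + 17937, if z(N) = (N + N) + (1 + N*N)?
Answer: 7326447/305 ≈ 24021.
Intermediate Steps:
l(K) = -8 + K
c(a, R) = (-8 + 2*R)/(-173 + a) (c(a, R) = (R + (-8 + R))/(a - 173) = (-8 + 2*R)/(-173 + a))
z(N) = 1 + N² + 2*N (z(N) = 2*N + (1 + N²) = 1 + N² + 2*N)
(c(-132, -17) + z(-79)) + 17937 = (2*(-4 - 17)/(-173 - 132) + (1 + (-79)² + 2*(-79))) + 17937 = (2*(-21)/(-305) + (1 + 6241 - 158)) + 17937 = (2*(-1/305)*(-21) + 6084) + 17937 = (42/305 + 6084) + 17937 = 1855662/305 + 17937 = 7326447/305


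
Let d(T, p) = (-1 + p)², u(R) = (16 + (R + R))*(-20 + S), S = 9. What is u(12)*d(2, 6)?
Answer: -11000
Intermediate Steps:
u(R) = -176 - 22*R (u(R) = (16 + (R + R))*(-20 + 9) = (16 + 2*R)*(-11) = -176 - 22*R)
u(12)*d(2, 6) = (-176 - 22*12)*(-1 + 6)² = (-176 - 264)*5² = -440*25 = -11000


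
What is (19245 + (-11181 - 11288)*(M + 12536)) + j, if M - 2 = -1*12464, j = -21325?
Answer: -1664786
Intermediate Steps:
M = -12462 (M = 2 - 1*12464 = 2 - 12464 = -12462)
(19245 + (-11181 - 11288)*(M + 12536)) + j = (19245 + (-11181 - 11288)*(-12462 + 12536)) - 21325 = (19245 - 22469*74) - 21325 = (19245 - 1662706) - 21325 = -1643461 - 21325 = -1664786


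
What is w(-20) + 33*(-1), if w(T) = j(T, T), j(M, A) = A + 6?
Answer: -47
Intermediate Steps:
j(M, A) = 6 + A
w(T) = 6 + T
w(-20) + 33*(-1) = (6 - 20) + 33*(-1) = -14 - 33 = -47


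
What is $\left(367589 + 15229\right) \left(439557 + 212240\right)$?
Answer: $249519623946$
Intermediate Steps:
$\left(367589 + 15229\right) \left(439557 + 212240\right) = 382818 \cdot 651797 = 249519623946$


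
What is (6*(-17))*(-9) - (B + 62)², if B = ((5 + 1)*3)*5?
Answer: -22186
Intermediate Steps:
B = 90 (B = (6*3)*5 = 18*5 = 90)
(6*(-17))*(-9) - (B + 62)² = (6*(-17))*(-9) - (90 + 62)² = -102*(-9) - 1*152² = 918 - 1*23104 = 918 - 23104 = -22186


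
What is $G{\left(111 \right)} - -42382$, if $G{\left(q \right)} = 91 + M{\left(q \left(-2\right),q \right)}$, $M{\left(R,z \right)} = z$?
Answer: $42584$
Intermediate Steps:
$G{\left(q \right)} = 91 + q$
$G{\left(111 \right)} - -42382 = \left(91 + 111\right) - -42382 = 202 + 42382 = 42584$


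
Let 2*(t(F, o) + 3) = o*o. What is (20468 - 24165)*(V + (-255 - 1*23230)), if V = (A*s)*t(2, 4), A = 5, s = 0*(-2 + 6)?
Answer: 86824045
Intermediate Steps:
t(F, o) = -3 + o²/2 (t(F, o) = -3 + (o*o)/2 = -3 + o²/2)
s = 0 (s = 0*4 = 0)
V = 0 (V = (5*0)*(-3 + (½)*4²) = 0*(-3 + (½)*16) = 0*(-3 + 8) = 0*5 = 0)
(20468 - 24165)*(V + (-255 - 1*23230)) = (20468 - 24165)*(0 + (-255 - 1*23230)) = -3697*(0 + (-255 - 23230)) = -3697*(0 - 23485) = -3697*(-23485) = 86824045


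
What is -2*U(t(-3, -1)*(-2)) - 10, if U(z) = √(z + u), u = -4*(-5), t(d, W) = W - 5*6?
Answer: -10 - 2*√82 ≈ -28.111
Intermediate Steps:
t(d, W) = -30 + W (t(d, W) = W - 30 = -30 + W)
u = 20
U(z) = √(20 + z) (U(z) = √(z + 20) = √(20 + z))
-2*U(t(-3, -1)*(-2)) - 10 = -2*√(20 + (-30 - 1)*(-2)) - 10 = -2*√(20 - 31*(-2)) - 10 = -2*√(20 + 62) - 10 = -2*√82 - 10 = -10 - 2*√82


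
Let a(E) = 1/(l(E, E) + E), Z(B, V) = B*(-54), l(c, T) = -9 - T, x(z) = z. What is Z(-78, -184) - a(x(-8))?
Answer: 37909/9 ≈ 4212.1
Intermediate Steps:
Z(B, V) = -54*B
a(E) = -⅑ (a(E) = 1/((-9 - E) + E) = 1/(-9) = -⅑)
Z(-78, -184) - a(x(-8)) = -54*(-78) - 1*(-⅑) = 4212 + ⅑ = 37909/9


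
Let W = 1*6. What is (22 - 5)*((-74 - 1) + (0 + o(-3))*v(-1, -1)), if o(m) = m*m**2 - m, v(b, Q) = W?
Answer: -3723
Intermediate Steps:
W = 6
v(b, Q) = 6
o(m) = m**3 - m
(22 - 5)*((-74 - 1) + (0 + o(-3))*v(-1, -1)) = (22 - 5)*((-74 - 1) + (0 + ((-3)**3 - 1*(-3)))*6) = 17*(-75 + (0 + (-27 + 3))*6) = 17*(-75 + (0 - 24)*6) = 17*(-75 - 24*6) = 17*(-75 - 144) = 17*(-219) = -3723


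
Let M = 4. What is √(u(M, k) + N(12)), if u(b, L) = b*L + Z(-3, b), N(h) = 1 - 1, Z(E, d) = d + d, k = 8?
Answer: 2*√10 ≈ 6.3246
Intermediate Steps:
Z(E, d) = 2*d
N(h) = 0
u(b, L) = 2*b + L*b (u(b, L) = b*L + 2*b = L*b + 2*b = 2*b + L*b)
√(u(M, k) + N(12)) = √(4*(2 + 8) + 0) = √(4*10 + 0) = √(40 + 0) = √40 = 2*√10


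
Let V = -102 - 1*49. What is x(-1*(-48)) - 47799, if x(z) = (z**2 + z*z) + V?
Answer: -43342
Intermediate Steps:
V = -151 (V = -102 - 49 = -151)
x(z) = -151 + 2*z**2 (x(z) = (z**2 + z*z) - 151 = (z**2 + z**2) - 151 = 2*z**2 - 151 = -151 + 2*z**2)
x(-1*(-48)) - 47799 = (-151 + 2*(-1*(-48))**2) - 47799 = (-151 + 2*48**2) - 47799 = (-151 + 2*2304) - 47799 = (-151 + 4608) - 47799 = 4457 - 47799 = -43342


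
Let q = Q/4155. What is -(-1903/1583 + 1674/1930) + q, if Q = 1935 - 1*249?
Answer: 313366126/423143815 ≈ 0.74057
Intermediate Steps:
Q = 1686 (Q = 1935 - 249 = 1686)
q = 562/1385 (q = 1686/4155 = 1686*(1/4155) = 562/1385 ≈ 0.40578)
-(-1903/1583 + 1674/1930) + q = -(-1903/1583 + 1674/1930) + 562/1385 = -(-1903*1/1583 + 1674*(1/1930)) + 562/1385 = -(-1903/1583 + 837/965) + 562/1385 = -1*(-511424/1527595) + 562/1385 = 511424/1527595 + 562/1385 = 313366126/423143815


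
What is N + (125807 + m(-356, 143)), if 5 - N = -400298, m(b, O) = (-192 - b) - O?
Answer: 526131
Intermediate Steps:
m(b, O) = -192 - O - b
N = 400303 (N = 5 - 1*(-400298) = 5 + 400298 = 400303)
N + (125807 + m(-356, 143)) = 400303 + (125807 + (-192 - 1*143 - 1*(-356))) = 400303 + (125807 + (-192 - 143 + 356)) = 400303 + (125807 + 21) = 400303 + 125828 = 526131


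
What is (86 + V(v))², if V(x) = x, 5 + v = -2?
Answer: 6241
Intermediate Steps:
v = -7 (v = -5 - 2 = -7)
(86 + V(v))² = (86 - 7)² = 79² = 6241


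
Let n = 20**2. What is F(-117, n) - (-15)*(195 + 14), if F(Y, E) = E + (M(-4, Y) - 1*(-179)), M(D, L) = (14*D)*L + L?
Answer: 10149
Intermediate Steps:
n = 400
M(D, L) = L + 14*D*L (M(D, L) = 14*D*L + L = L + 14*D*L)
F(Y, E) = 179 + E - 55*Y (F(Y, E) = E + (Y*(1 + 14*(-4)) - 1*(-179)) = E + (Y*(1 - 56) + 179) = E + (Y*(-55) + 179) = E + (-55*Y + 179) = E + (179 - 55*Y) = 179 + E - 55*Y)
F(-117, n) - (-15)*(195 + 14) = (179 + 400 - 55*(-117)) - (-15)*(195 + 14) = (179 + 400 + 6435) - (-15)*209 = 7014 - 1*(-3135) = 7014 + 3135 = 10149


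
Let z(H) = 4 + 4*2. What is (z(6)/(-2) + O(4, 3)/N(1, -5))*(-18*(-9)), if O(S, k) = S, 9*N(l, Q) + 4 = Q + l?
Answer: -1701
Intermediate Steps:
N(l, Q) = -4/9 + Q/9 + l/9 (N(l, Q) = -4/9 + (Q + l)/9 = -4/9 + (Q/9 + l/9) = -4/9 + Q/9 + l/9)
z(H) = 12 (z(H) = 4 + 8 = 12)
(z(6)/(-2) + O(4, 3)/N(1, -5))*(-18*(-9)) = (12/(-2) + 4/(-4/9 + (⅑)*(-5) + (⅑)*1))*(-18*(-9)) = (12*(-½) + 4/(-4/9 - 5/9 + ⅑))*162 = (-6 + 4/(-8/9))*162 = (-6 + 4*(-9/8))*162 = (-6 - 9/2)*162 = -21/2*162 = -1701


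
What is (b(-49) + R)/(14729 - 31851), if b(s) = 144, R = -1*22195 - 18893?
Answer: 20472/8561 ≈ 2.3913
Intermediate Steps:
R = -41088 (R = -22195 - 18893 = -41088)
(b(-49) + R)/(14729 - 31851) = (144 - 41088)/(14729 - 31851) = -40944/(-17122) = -40944*(-1/17122) = 20472/8561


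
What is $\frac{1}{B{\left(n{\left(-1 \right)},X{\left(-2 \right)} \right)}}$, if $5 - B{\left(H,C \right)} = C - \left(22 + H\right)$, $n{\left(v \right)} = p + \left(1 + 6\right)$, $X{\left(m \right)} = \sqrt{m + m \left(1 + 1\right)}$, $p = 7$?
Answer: $\frac{41}{1687} + \frac{i \sqrt{6}}{1687} \approx 0.024303 + 0.001452 i$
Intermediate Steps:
$X{\left(m \right)} = \sqrt{3} \sqrt{m}$ ($X{\left(m \right)} = \sqrt{m + m 2} = \sqrt{m + 2 m} = \sqrt{3 m} = \sqrt{3} \sqrt{m}$)
$n{\left(v \right)} = 14$ ($n{\left(v \right)} = 7 + \left(1 + 6\right) = 7 + 7 = 14$)
$B{\left(H,C \right)} = 27 + H - C$ ($B{\left(H,C \right)} = 5 - \left(C - \left(22 + H\right)\right) = 5 - \left(-22 + C - H\right) = 5 + \left(22 + H - C\right) = 27 + H - C$)
$\frac{1}{B{\left(n{\left(-1 \right)},X{\left(-2 \right)} \right)}} = \frac{1}{27 + 14 - \sqrt{3} \sqrt{-2}} = \frac{1}{27 + 14 - \sqrt{3} i \sqrt{2}} = \frac{1}{27 + 14 - i \sqrt{6}} = \frac{1}{41 - i \sqrt{6}}$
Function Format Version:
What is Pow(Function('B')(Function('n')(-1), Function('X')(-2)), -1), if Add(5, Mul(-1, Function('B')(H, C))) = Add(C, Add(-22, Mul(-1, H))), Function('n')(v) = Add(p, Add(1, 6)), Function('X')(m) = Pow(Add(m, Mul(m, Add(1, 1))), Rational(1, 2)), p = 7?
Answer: Add(Rational(41, 1687), Mul(Rational(1, 1687), I, Pow(6, Rational(1, 2)))) ≈ Add(0.024303, Mul(0.0014520, I))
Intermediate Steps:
Function('X')(m) = Mul(Pow(3, Rational(1, 2)), Pow(m, Rational(1, 2))) (Function('X')(m) = Pow(Add(m, Mul(m, 2)), Rational(1, 2)) = Pow(Add(m, Mul(2, m)), Rational(1, 2)) = Pow(Mul(3, m), Rational(1, 2)) = Mul(Pow(3, Rational(1, 2)), Pow(m, Rational(1, 2))))
Function('n')(v) = 14 (Function('n')(v) = Add(7, Add(1, 6)) = Add(7, 7) = 14)
Function('B')(H, C) = Add(27, H, Mul(-1, C)) (Function('B')(H, C) = Add(5, Mul(-1, Add(C, Add(-22, Mul(-1, H))))) = Add(5, Mul(-1, Add(-22, C, Mul(-1, H)))) = Add(5, Add(22, H, Mul(-1, C))) = Add(27, H, Mul(-1, C)))
Pow(Function('B')(Function('n')(-1), Function('X')(-2)), -1) = Pow(Add(27, 14, Mul(-1, Mul(Pow(3, Rational(1, 2)), Pow(-2, Rational(1, 2))))), -1) = Pow(Add(27, 14, Mul(-1, Mul(Pow(3, Rational(1, 2)), Mul(I, Pow(2, Rational(1, 2)))))), -1) = Pow(Add(27, 14, Mul(-1, Mul(I, Pow(6, Rational(1, 2))))), -1) = Pow(Add(27, 14, Mul(-1, I, Pow(6, Rational(1, 2)))), -1) = Pow(Add(41, Mul(-1, I, Pow(6, Rational(1, 2)))), -1)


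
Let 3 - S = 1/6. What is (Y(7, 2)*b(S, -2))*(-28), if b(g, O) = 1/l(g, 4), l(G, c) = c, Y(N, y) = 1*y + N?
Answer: -63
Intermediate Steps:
Y(N, y) = N + y (Y(N, y) = y + N = N + y)
S = 17/6 (S = 3 - 1/6 = 17/6 ≈ 2.8333)
b(g, O) = 1/4
(Y(7, 2)*b(S, -2))*(-28) = ((7 + 2)*(1/4))*(-28) = (9*(1/4))*(-28) = (9/4)*(-28) = -63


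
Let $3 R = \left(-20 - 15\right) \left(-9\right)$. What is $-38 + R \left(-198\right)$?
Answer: $-20828$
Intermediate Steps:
$R = 105$ ($R = \frac{\left(-20 - 15\right) \left(-9\right)}{3} = \frac{\left(-35\right) \left(-9\right)}{3} = \frac{1}{3} \cdot 315 = 105$)
$-38 + R \left(-198\right) = -38 + 105 \left(-198\right) = -38 - 20790 = -20828$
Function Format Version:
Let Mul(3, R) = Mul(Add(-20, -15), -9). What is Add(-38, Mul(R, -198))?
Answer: -20828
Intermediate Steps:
R = 105 (R = Mul(Rational(1, 3), Mul(Add(-20, -15), -9)) = Mul(Rational(1, 3), Mul(-35, -9)) = Mul(Rational(1, 3), 315) = 105)
Add(-38, Mul(R, -198)) = Add(-38, Mul(105, -198)) = Add(-38, -20790) = -20828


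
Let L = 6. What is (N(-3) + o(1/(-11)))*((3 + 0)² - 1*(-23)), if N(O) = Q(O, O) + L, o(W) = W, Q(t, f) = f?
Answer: 1024/11 ≈ 93.091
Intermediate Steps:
N(O) = 6 + O (N(O) = O + 6 = 6 + O)
(N(-3) + o(1/(-11)))*((3 + 0)² - 1*(-23)) = ((6 - 3) + 1/(-11))*((3 + 0)² - 1*(-23)) = (3 - 1/11)*(3² + 23) = 32*(9 + 23)/11 = (32/11)*32 = 1024/11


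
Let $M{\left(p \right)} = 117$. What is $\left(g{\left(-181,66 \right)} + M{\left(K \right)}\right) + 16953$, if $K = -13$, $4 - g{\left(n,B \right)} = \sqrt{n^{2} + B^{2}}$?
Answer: $17074 - \sqrt{37117} \approx 16881.0$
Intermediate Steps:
$g{\left(n,B \right)} = 4 - \sqrt{B^{2} + n^{2}}$ ($g{\left(n,B \right)} = 4 - \sqrt{n^{2} + B^{2}} = 4 - \sqrt{B^{2} + n^{2}}$)
$\left(g{\left(-181,66 \right)} + M{\left(K \right)}\right) + 16953 = \left(\left(4 - \sqrt{66^{2} + \left(-181\right)^{2}}\right) + 117\right) + 16953 = \left(\left(4 - \sqrt{4356 + 32761}\right) + 117\right) + 16953 = \left(\left(4 - \sqrt{37117}\right) + 117\right) + 16953 = \left(121 - \sqrt{37117}\right) + 16953 = 17074 - \sqrt{37117}$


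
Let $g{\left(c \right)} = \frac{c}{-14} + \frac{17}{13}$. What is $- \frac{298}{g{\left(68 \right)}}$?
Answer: $\frac{27118}{323} \approx 83.957$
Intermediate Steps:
$g{\left(c \right)} = \frac{17}{13} - \frac{c}{14}$ ($g{\left(c \right)} = c \left(- \frac{1}{14}\right) + 17 \cdot \frac{1}{13} = - \frac{c}{14} + \frac{17}{13} = \frac{17}{13} - \frac{c}{14}$)
$- \frac{298}{g{\left(68 \right)}} = - \frac{298}{\frac{17}{13} - \frac{34}{7}} = - \frac{298}{- \frac{323}{91}} = \left(-298\right) \left(- \frac{91}{323}\right) = \frac{27118}{323}$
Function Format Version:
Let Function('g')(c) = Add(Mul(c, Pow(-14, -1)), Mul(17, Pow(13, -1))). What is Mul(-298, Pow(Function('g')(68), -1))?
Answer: Rational(27118, 323) ≈ 83.957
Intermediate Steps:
Function('g')(c) = Add(Rational(17, 13), Mul(Rational(-1, 14), c)) (Function('g')(c) = Add(Mul(c, Rational(-1, 14)), Mul(17, Rational(1, 13))) = Add(Mul(Rational(-1, 14), c), Rational(17, 13)) = Add(Rational(17, 13), Mul(Rational(-1, 14), c)))
Mul(-298, Pow(Function('g')(68), -1)) = Mul(-298, Pow(Add(Rational(17, 13), Mul(Rational(-1, 14), 68)), -1)) = Mul(-298, Pow(Add(Rational(17, 13), Rational(-34, 7)), -1)) = Mul(-298, Pow(Rational(-323, 91), -1)) = Mul(-298, Rational(-91, 323)) = Rational(27118, 323)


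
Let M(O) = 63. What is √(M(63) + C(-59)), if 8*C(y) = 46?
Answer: 5*√11/2 ≈ 8.2916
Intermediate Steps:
C(y) = 23/4 (C(y) = (⅛)*46 = 23/4)
√(M(63) + C(-59)) = √(63 + 23/4) = √(275/4) = 5*√11/2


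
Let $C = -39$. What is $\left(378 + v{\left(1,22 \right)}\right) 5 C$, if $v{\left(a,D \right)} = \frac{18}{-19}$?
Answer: $- \frac{1396980}{19} \approx -73525.0$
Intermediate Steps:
$v{\left(a,D \right)} = - \frac{18}{19}$ ($v{\left(a,D \right)} = 18 \left(- \frac{1}{19}\right) = - \frac{18}{19}$)
$\left(378 + v{\left(1,22 \right)}\right) 5 C = \left(378 - \frac{18}{19}\right) 5 \left(-39\right) = \frac{7164}{19} \left(-195\right) = - \frac{1396980}{19}$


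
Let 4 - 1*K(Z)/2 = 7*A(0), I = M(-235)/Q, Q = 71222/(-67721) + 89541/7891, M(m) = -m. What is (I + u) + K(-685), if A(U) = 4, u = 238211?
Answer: 1310449168749802/5501793259 ≈ 2.3819e+5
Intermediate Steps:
Q = 5501793259/534386411 (Q = 71222*(-1/67721) + 89541*(1/7891) = -71222/67721 + 89541/7891 = 5501793259/534386411 ≈ 10.296)
I = 125580806585/5501793259 (I = (-1*(-235))/(5501793259/534386411) = 235*(534386411/5501793259) = 125580806585/5501793259 ≈ 22.825)
K(Z) = -48 (K(Z) = 8 - 14*4 = 8 - 2*28 = 8 - 56 = -48)
(I + u) + K(-685) = (125580806585/5501793259 + 238211) - 48 = 1310713254826234/5501793259 - 48 = 1310449168749802/5501793259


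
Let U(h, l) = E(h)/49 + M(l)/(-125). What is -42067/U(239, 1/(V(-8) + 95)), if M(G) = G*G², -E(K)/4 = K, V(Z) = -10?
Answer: 158235677796875/73387937549 ≈ 2156.2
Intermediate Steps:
E(K) = -4*K
M(G) = G³
U(h, l) = -4*h/49 - l³/125 (U(h, l) = -4*h/49 + l³/(-125) = -4*h*(1/49) + l³*(-1/125) = -4*h/49 - l³/125)
-42067/U(239, 1/(V(-8) + 95)) = -42067/(-4/49*239 - 1/(125*(-10 + 95)³)) = -42067/(-956/49 - (1/85)³/125) = -42067/(-956/49 - 1/125*1/614125) = -42067/(-956/49 - 1/76765625) = -42067/(-73387937549/3761515625) = -42067*(-3761515625/73387937549) = 158235677796875/73387937549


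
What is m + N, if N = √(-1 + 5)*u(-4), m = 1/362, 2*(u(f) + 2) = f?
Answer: -2895/362 ≈ -7.9972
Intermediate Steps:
u(f) = -2 + f/2
m = 1/362 ≈ 0.0027624
N = -8 (N = √(-1 + 5)*(-2 + (½)*(-4)) = √4*(-2 - 2) = 2*(-4) = -8)
m + N = 1/362 - 8 = -2895/362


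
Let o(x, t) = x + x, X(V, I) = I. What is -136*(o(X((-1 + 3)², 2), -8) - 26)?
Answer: 2992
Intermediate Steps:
o(x, t) = 2*x
-136*(o(X((-1 + 3)², 2), -8) - 26) = -136*(2*2 - 26) = -136*(4 - 26) = -136*(-22) = 2992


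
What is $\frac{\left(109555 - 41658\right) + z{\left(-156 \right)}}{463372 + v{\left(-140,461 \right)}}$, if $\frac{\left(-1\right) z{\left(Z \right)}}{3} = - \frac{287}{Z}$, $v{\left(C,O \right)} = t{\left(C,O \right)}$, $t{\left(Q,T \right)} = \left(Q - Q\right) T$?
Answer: $\frac{3530357}{24095344} \approx 0.14652$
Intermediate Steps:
$t{\left(Q,T \right)} = 0$ ($t{\left(Q,T \right)} = 0 T = 0$)
$v{\left(C,O \right)} = 0$
$z{\left(Z \right)} = \frac{861}{Z}$ ($z{\left(Z \right)} = - 3 \left(- \frac{287}{Z}\right) = \frac{861}{Z}$)
$\frac{\left(109555 - 41658\right) + z{\left(-156 \right)}}{463372 + v{\left(-140,461 \right)}} = \frac{\left(109555 - 41658\right) + \frac{861}{-156}}{463372 + 0} = \frac{\left(109555 - 41658\right) + 861 \left(- \frac{1}{156}\right)}{463372} = \left(67897 - \frac{287}{52}\right) \frac{1}{463372} = \frac{3530357}{52} \cdot \frac{1}{463372} = \frac{3530357}{24095344}$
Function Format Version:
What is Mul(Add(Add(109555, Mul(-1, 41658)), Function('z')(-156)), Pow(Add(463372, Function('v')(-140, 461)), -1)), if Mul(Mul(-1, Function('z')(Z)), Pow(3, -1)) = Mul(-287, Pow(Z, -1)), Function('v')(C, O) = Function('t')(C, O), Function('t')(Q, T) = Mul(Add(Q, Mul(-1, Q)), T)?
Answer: Rational(3530357, 24095344) ≈ 0.14652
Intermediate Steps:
Function('t')(Q, T) = 0 (Function('t')(Q, T) = Mul(0, T) = 0)
Function('v')(C, O) = 0
Function('z')(Z) = Mul(861, Pow(Z, -1)) (Function('z')(Z) = Mul(-3, Mul(-287, Pow(Z, -1))) = Mul(861, Pow(Z, -1)))
Mul(Add(Add(109555, Mul(-1, 41658)), Function('z')(-156)), Pow(Add(463372, Function('v')(-140, 461)), -1)) = Mul(Add(Add(109555, Mul(-1, 41658)), Mul(861, Pow(-156, -1))), Pow(Add(463372, 0), -1)) = Mul(Add(Add(109555, -41658), Mul(861, Rational(-1, 156))), Pow(463372, -1)) = Mul(Add(67897, Rational(-287, 52)), Rational(1, 463372)) = Mul(Rational(3530357, 52), Rational(1, 463372)) = Rational(3530357, 24095344)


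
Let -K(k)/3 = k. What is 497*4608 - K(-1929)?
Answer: 2284389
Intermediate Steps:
K(k) = -3*k
497*4608 - K(-1929) = 497*4608 - (-3)*(-1929) = 2290176 - 1*5787 = 2290176 - 5787 = 2284389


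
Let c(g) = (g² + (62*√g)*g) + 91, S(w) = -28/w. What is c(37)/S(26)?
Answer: -9490/7 - 14911*√37/7 ≈ -14313.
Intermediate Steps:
c(g) = 91 + g² + 62*g^(3/2) (c(g) = (g² + 62*g^(3/2)) + 91 = 91 + g² + 62*g^(3/2))
c(37)/S(26) = (91 + 37² + 62*37^(3/2))/((-28/26)) = (91 + 1369 + 62*(37*√37))/((-28*1/26)) = (91 + 1369 + 2294*√37)/(-14/13) = (1460 + 2294*√37)*(-13/14) = -9490/7 - 14911*√37/7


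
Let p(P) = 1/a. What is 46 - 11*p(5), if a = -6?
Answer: 287/6 ≈ 47.833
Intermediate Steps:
p(P) = -1/6 (p(P) = 1/(-6) = -1/6)
46 - 11*p(5) = 46 - 11*(-1/6) = 46 + 11/6 = 287/6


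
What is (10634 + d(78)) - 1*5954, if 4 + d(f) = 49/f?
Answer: 364777/78 ≈ 4676.6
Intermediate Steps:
d(f) = -4 + 49/f
(10634 + d(78)) - 1*5954 = (10634 + (-4 + 49/78)) - 1*5954 = (10634 + (-4 + 49*(1/78))) - 5954 = (10634 + (-4 + 49/78)) - 5954 = (10634 - 263/78) - 5954 = 829189/78 - 5954 = 364777/78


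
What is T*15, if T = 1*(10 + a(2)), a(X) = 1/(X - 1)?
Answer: 165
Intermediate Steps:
a(X) = 1/(-1 + X)
T = 11 (T = 1*(10 + 1/(-1 + 2)) = 1*(10 + 1/1) = 1*(10 + 1) = 1*11 = 11)
T*15 = 11*15 = 165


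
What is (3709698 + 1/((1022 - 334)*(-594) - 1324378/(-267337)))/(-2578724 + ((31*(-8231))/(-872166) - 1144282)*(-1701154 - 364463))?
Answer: 58913543700821546886451/37536940461037374266739620923 ≈ 1.5695e-6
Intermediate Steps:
(3709698 + 1/((1022 - 334)*(-594) - 1324378/(-267337)))/(-2578724 + ((31*(-8231))/(-872166) - 1144282)*(-1701154 - 364463)) = (3709698 + 1/(688*(-594) - 1324378*(-1/267337)))/(-2578724 + (-255161*(-1/872166) - 1144282)*(-2065617)) = (3709698 + 1/(-408672 + 1324378/267337))/(-2578724 + (255161/872166 - 1144282)*(-2065617)) = (3709698 + 1/(-109251822086/267337))/(-2578724 - 998003599651/872166*(-2065617)) = (3709698 - 267337/109251822086)/(-2578724 + 687164400500099889/290722) = 405291265888522691/(109251822086*(687163650808301161/290722)) = (405291265888522691/109251822086)*(290722/687163650808301161) = 58913543700821546886451/37536940461037374266739620923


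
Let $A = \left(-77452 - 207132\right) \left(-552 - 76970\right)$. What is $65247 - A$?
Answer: $-22061455601$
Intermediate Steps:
$A = 22061520848$ ($A = \left(-284584\right) \left(-77522\right) = 22061520848$)
$65247 - A = 65247 - 22061520848 = -22061455601$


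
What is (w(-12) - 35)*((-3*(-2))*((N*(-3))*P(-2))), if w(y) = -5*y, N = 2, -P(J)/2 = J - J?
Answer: 0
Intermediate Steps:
P(J) = 0 (P(J) = -2*(J - J) = -2*0 = 0)
(w(-12) - 35)*((-3*(-2))*((N*(-3))*P(-2))) = (-5*(-12) - 35)*((-3*(-2))*((2*(-3))*0)) = (60 - 35)*(6*(-6*0)) = 25*(6*0) = 25*0 = 0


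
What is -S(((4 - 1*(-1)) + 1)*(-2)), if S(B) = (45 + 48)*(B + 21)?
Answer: -837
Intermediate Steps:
S(B) = 1953 + 93*B (S(B) = 93*(21 + B) = 1953 + 93*B)
-S(((4 - 1*(-1)) + 1)*(-2)) = -(1953 + 93*(((4 - 1*(-1)) + 1)*(-2))) = -(1953 + 93*(((4 + 1) + 1)*(-2))) = -(1953 + 93*((5 + 1)*(-2))) = -(1953 + 93*(6*(-2))) = -(1953 + 93*(-12)) = -(1953 - 1116) = -1*837 = -837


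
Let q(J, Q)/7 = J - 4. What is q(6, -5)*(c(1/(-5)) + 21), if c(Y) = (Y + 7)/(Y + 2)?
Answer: 3122/9 ≈ 346.89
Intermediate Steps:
q(J, Q) = -28 + 7*J (q(J, Q) = 7*(J - 4) = 7*(-4 + J) = -28 + 7*J)
c(Y) = (7 + Y)/(2 + Y)
q(6, -5)*(c(1/(-5)) + 21) = (-28 + 7*6)*((7 + 1/(-5))/(2 + 1/(-5)) + 21) = (-28 + 42)*((7 - ⅕)/(2 - ⅕) + 21) = 14*((34/5)/(9/5) + 21) = 14*((5/9)*(34/5) + 21) = 14*(34/9 + 21) = 14*(223/9) = 3122/9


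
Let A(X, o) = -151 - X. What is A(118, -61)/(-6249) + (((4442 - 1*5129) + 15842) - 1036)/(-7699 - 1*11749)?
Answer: -82998119/121530552 ≈ -0.68294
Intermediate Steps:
A(118, -61)/(-6249) + (((4442 - 1*5129) + 15842) - 1036)/(-7699 - 1*11749) = (-151 - 1*118)/(-6249) + (((4442 - 1*5129) + 15842) - 1036)/(-7699 - 1*11749) = (-151 - 118)*(-1/6249) + (((4442 - 5129) + 15842) - 1036)/(-7699 - 11749) = -269*(-1/6249) + ((-687 + 15842) - 1036)/(-19448) = 269/6249 + (15155 - 1036)*(-1/19448) = 269/6249 + 14119*(-1/19448) = 269/6249 - 14119/19448 = -82998119/121530552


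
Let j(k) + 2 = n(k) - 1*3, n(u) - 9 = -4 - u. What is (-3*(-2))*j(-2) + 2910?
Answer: 2922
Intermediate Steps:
n(u) = 5 - u (n(u) = 9 + (-4 - u) = 5 - u)
j(k) = -k (j(k) = -2 + ((5 - k) - 1*3) = -2 + ((5 - k) - 3) = -2 + (2 - k) = -k)
(-3*(-2))*j(-2) + 2910 = (-3*(-2))*(-1*(-2)) + 2910 = 6*2 + 2910 = 12 + 2910 = 2922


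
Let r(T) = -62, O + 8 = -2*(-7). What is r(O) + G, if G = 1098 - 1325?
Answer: -289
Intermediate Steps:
G = -227
O = 6 (O = -8 - 2*(-7) = -8 + 14 = 6)
r(O) + G = -62 - 227 = -289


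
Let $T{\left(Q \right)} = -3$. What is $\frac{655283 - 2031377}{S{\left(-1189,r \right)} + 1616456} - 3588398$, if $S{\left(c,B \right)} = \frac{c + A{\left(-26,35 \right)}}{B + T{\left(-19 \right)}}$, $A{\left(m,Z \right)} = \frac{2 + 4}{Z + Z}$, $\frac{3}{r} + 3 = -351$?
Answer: $- \frac{12014782302505053}{3348229336} \approx -3.5884 \cdot 10^{6}$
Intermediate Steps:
$r = - \frac{1}{118}$ ($r = \frac{3}{-3 - 351} = \frac{3}{-354} = 3 \left(- \frac{1}{354}\right) = - \frac{1}{118} \approx -0.0084746$)
$A{\left(m,Z \right)} = \frac{3}{Z}$ ($A{\left(m,Z \right)} = \frac{6}{2 Z} = 6 \frac{1}{2 Z} = \frac{3}{Z}$)
$S{\left(c,B \right)} = \frac{\frac{3}{35} + c}{-3 + B}$ ($S{\left(c,B \right)} = \frac{c + \frac{3}{35}}{B - 3} = \frac{c + 3 \cdot \frac{1}{35}}{-3 + B} = \frac{c + \frac{3}{35}}{-3 + B} = \frac{\frac{3}{35} + c}{-3 + B}$)
$\frac{655283 - 2031377}{S{\left(-1189,r \right)} + 1616456} - 3588398 = \frac{655283 - 2031377}{\frac{\frac{3}{35} - 1189}{-3 - \frac{1}{118}} + 1616456} - 3588398 = - \frac{1376094}{\frac{1}{- \frac{355}{118}} \left(- \frac{41612}{35}\right) + 1616456} - 3588398 = - \frac{1376094}{\left(- \frac{118}{355}\right) \left(- \frac{41612}{35}\right) + 1616456} - 3588398 = - \frac{1376094}{\frac{4910216}{12425} + 1616456} - 3588398 = - \frac{1376094}{\frac{20089376016}{12425}} - 3588398 = \left(-1376094\right) \frac{12425}{20089376016} - 3588398 = - \frac{2849661325}{3348229336} - 3588398 = - \frac{12014782302505053}{3348229336}$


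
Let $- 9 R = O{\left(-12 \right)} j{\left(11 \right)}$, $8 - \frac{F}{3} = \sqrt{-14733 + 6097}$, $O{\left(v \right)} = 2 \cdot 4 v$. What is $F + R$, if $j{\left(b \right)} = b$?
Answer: $\frac{424}{3} - 6 i \sqrt{2159} \approx 141.33 - 278.79 i$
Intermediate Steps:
$O{\left(v \right)} = 8 v$
$F = 24 - 6 i \sqrt{2159}$ ($F = 24 - 3 \sqrt{-14733 + 6097} = 24 - 3 \sqrt{-8636} = 24 - 3 \cdot 2 i \sqrt{2159} = 24 - 6 i \sqrt{2159} \approx 24.0 - 278.79 i$)
$R = \frac{352}{3}$ ($R = - \frac{8 \left(-12\right) 11}{9} = - \frac{\left(-96\right) 11}{9} = \left(- \frac{1}{9}\right) \left(-1056\right) = \frac{352}{3} \approx 117.33$)
$F + R = \left(24 - 6 i \sqrt{2159}\right) + \frac{352}{3} = \frac{424}{3} - 6 i \sqrt{2159}$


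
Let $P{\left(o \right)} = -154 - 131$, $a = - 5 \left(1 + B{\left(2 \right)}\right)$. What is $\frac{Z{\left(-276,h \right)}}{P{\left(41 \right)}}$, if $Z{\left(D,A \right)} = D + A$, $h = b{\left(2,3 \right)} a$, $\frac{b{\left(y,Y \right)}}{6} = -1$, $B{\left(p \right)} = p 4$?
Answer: $\frac{2}{95} \approx 0.021053$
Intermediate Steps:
$B{\left(p \right)} = 4 p$
$a = -45$ ($a = - 5 \left(1 + 4 \cdot 2\right) = - 5 \left(1 + 8\right) = \left(-5\right) 9 = -45$)
$b{\left(y,Y \right)} = -6$ ($b{\left(y,Y \right)} = 6 \left(-1\right) = -6$)
$P{\left(o \right)} = -285$ ($P{\left(o \right)} = -154 - 131 = -285$)
$h = 270$ ($h = \left(-6\right) \left(-45\right) = 270$)
$Z{\left(D,A \right)} = A + D$
$\frac{Z{\left(-276,h \right)}}{P{\left(41 \right)}} = \frac{270 - 276}{-285} = \left(-6\right) \left(- \frac{1}{285}\right) = \frac{2}{95}$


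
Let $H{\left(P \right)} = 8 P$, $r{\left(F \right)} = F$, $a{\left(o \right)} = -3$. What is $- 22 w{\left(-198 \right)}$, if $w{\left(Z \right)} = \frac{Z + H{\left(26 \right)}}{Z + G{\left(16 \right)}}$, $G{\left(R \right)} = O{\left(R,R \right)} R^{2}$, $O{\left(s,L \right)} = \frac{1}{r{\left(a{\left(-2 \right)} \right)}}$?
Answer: $\frac{66}{85} \approx 0.77647$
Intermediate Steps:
$O{\left(s,L \right)} = - \frac{1}{3}$ ($O{\left(s,L \right)} = \frac{1}{-3} = - \frac{1}{3}$)
$G{\left(R \right)} = - \frac{R^{2}}{3}$
$w{\left(Z \right)} = \frac{208 + Z}{- \frac{256}{3} + Z}$ ($w{\left(Z \right)} = \frac{Z + 8 \cdot 26}{Z - \frac{16^{2}}{3}} = \frac{Z + 208}{Z - \frac{256}{3}} = \frac{208 + Z}{Z - \frac{256}{3}} = \frac{208 + Z}{- \frac{256}{3} + Z}$)
$- 22 w{\left(-198 \right)} = - 22 \frac{3 \left(208 - 198\right)}{-256 + 3 \left(-198\right)} = - 22 \cdot 3 \frac{1}{-256 - 594} \cdot 10 = - 22 \cdot 3 \frac{1}{-850} \cdot 10 = - 22 \cdot 3 \left(- \frac{1}{850}\right) 10 = \left(-22\right) \left(- \frac{3}{85}\right) = \frac{66}{85}$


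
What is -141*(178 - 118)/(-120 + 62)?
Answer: 4230/29 ≈ 145.86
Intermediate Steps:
-141*(178 - 118)/(-120 + 62) = -8460/(-58) = -8460*(-1)/58 = -141*(-30/29) = 4230/29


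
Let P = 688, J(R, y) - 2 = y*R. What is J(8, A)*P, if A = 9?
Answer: 50912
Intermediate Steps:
J(R, y) = 2 + R*y (J(R, y) = 2 + y*R = 2 + R*y)
J(8, A)*P = (2 + 8*9)*688 = (2 + 72)*688 = 74*688 = 50912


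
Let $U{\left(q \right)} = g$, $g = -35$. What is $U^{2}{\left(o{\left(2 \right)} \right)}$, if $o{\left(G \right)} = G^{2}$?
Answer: $1225$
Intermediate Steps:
$U{\left(q \right)} = -35$
$U^{2}{\left(o{\left(2 \right)} \right)} = \left(-35\right)^{2} = 1225$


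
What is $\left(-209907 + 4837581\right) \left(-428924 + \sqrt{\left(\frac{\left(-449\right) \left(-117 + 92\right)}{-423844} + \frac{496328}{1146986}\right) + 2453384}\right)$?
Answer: $-1984920442776 + \frac{2313837 \sqrt{36238810255363326641324308087}}{60767891773} \approx -1.9777 \cdot 10^{12}$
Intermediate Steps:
$\left(-209907 + 4837581\right) \left(-428924 + \sqrt{\left(\frac{\left(-449\right) \left(-117 + 92\right)}{-423844} + \frac{496328}{1146986}\right) + 2453384}\right) = 4627674 \left(-428924 + \sqrt{\left(\left(-449\right) \left(-25\right) \left(- \frac{1}{423844}\right) + 496328 \cdot \frac{1}{1146986}\right) + 2453384}\right) = 4627674 \left(-428924 + \sqrt{\left(11225 \left(- \frac{1}{423844}\right) + \frac{248164}{573493}\right) + 2453384}\right) = 4627674 \left(-428924 + \sqrt{\left(- \frac{11225}{423844} + \frac{248164}{573493}\right) + 2453384}\right) = 4627674 \left(-428924 + \sqrt{\frac{98745363491}{243071567092} + 2453384}\right) = 4627674 \left(-428924 + \sqrt{\frac{596347992303802819}{243071567092}}\right) = 4627674 \left(-428924 + \frac{\sqrt{36238810255363326641324308087}}{121535783546}\right) = -1984920442776 + \frac{2313837 \sqrt{36238810255363326641324308087}}{60767891773}$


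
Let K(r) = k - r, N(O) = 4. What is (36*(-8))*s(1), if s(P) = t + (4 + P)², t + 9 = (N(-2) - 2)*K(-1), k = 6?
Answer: -8640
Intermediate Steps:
K(r) = 6 - r
t = 5 (t = -9 + (4 - 2)*(6 - 1*(-1)) = -9 + 2*(6 + 1) = -9 + 2*7 = -9 + 14 = 5)
s(P) = 5 + (4 + P)²
(36*(-8))*s(1) = (36*(-8))*(5 + (4 + 1)²) = -288*(5 + 5²) = -288*(5 + 25) = -288*30 = -8640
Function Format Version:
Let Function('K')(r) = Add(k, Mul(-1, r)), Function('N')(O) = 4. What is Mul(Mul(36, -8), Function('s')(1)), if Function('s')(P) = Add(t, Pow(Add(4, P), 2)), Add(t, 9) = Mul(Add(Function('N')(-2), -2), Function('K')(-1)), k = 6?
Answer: -8640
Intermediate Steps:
Function('K')(r) = Add(6, Mul(-1, r))
t = 5 (t = Add(-9, Mul(Add(4, -2), Add(6, Mul(-1, -1)))) = Add(-9, Mul(2, Add(6, 1))) = Add(-9, Mul(2, 7)) = Add(-9, 14) = 5)
Function('s')(P) = Add(5, Pow(Add(4, P), 2))
Mul(Mul(36, -8), Function('s')(1)) = Mul(Mul(36, -8), Add(5, Pow(Add(4, 1), 2))) = Mul(-288, Add(5, Pow(5, 2))) = Mul(-288, Add(5, 25)) = Mul(-288, 30) = -8640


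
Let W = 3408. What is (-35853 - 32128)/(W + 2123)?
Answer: -67981/5531 ≈ -12.291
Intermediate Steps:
(-35853 - 32128)/(W + 2123) = (-35853 - 32128)/(3408 + 2123) = -67981/5531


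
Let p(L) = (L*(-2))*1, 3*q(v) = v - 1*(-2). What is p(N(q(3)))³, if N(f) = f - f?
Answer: 0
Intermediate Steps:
q(v) = ⅔ + v/3 (q(v) = (v - 1*(-2))/3 = (v + 2)/3 = (2 + v)/3 = ⅔ + v/3)
N(f) = 0
p(L) = -2*L (p(L) = -2*L*1 = -2*L)
p(N(q(3)))³ = (-2*0)³ = 0³ = 0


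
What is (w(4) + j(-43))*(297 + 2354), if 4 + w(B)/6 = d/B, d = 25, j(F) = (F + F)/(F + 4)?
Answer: 3247475/78 ≈ 41634.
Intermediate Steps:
j(F) = 2*F/(4 + F) (j(F) = (2*F)/(4 + F) = 2*F/(4 + F))
w(B) = -24 + 150/B (w(B) = -24 + 6*(25/B) = -24 + 150/B)
(w(4) + j(-43))*(297 + 2354) = ((-24 + 150/4) + 2*(-43)/(4 - 43))*(297 + 2354) = ((-24 + 150*(¼)) + 2*(-43)/(-39))*2651 = ((-24 + 75/2) + 2*(-43)*(-1/39))*2651 = (27/2 + 86/39)*2651 = (1225/78)*2651 = 3247475/78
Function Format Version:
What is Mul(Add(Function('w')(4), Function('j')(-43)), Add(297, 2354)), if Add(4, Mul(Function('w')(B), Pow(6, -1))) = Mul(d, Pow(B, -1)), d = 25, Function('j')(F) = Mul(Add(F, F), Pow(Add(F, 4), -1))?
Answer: Rational(3247475, 78) ≈ 41634.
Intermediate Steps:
Function('j')(F) = Mul(2, F, Pow(Add(4, F), -1)) (Function('j')(F) = Mul(Mul(2, F), Pow(Add(4, F), -1)) = Mul(2, F, Pow(Add(4, F), -1)))
Function('w')(B) = Add(-24, Mul(150, Pow(B, -1))) (Function('w')(B) = Add(-24, Mul(6, Mul(25, Pow(B, -1)))) = Add(-24, Mul(150, Pow(B, -1))))
Mul(Add(Function('w')(4), Function('j')(-43)), Add(297, 2354)) = Mul(Add(Add(-24, Mul(150, Pow(4, -1))), Mul(2, -43, Pow(Add(4, -43), -1))), Add(297, 2354)) = Mul(Add(Add(-24, Mul(150, Rational(1, 4))), Mul(2, -43, Pow(-39, -1))), 2651) = Mul(Add(Add(-24, Rational(75, 2)), Mul(2, -43, Rational(-1, 39))), 2651) = Mul(Add(Rational(27, 2), Rational(86, 39)), 2651) = Mul(Rational(1225, 78), 2651) = Rational(3247475, 78)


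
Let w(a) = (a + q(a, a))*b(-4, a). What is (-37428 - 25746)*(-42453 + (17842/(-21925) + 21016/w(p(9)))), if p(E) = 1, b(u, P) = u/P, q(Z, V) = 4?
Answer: 60257803317318/21925 ≈ 2.7484e+9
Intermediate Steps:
w(a) = -4*(4 + a)/a (w(a) = (a + 4)*(-4/a) = (4 + a)*(-4/a) = -4*(4 + a)/a)
(-37428 - 25746)*(-42453 + (17842/(-21925) + 21016/w(p(9)))) = (-37428 - 25746)*(-42453 + (17842/(-21925) + 21016/(-4 - 16/1))) = -63174*(-42453 + (17842*(-1/21925) + 21016/(-4 - 16*1))) = -63174*(-42453 + (-17842/21925 + 21016/(-4 - 16))) = -63174*(-42453 + (-17842/21925 + 21016/(-20))) = -63174*(-42453 + (-17842/21925 + 21016*(-1/20))) = -63174*(-42453 + (-17842/21925 - 5254/5)) = -63174*(-42453 - 23056632/21925) = -63174*(-953838657/21925) = 60257803317318/21925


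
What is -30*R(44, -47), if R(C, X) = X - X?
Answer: 0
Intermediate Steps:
R(C, X) = 0
-30*R(44, -47) = -30*0 = 0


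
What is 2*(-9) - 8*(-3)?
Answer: 6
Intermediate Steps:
2*(-9) - 8*(-3) = -18 + 24 = 6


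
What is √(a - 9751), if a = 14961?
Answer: √5210 ≈ 72.180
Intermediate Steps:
√(a - 9751) = √(14961 - 9751) = √5210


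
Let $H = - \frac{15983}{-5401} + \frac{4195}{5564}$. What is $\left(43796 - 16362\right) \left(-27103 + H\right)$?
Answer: $- \frac{1015513293772395}{1365962} \approx -7.4344 \cdot 10^{8}$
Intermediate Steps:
$H = \frac{10144237}{2731924}$ ($H = \left(-15983\right) \left(- \frac{1}{5401}\right) + 4195 \cdot \frac{1}{5564} = \frac{1453}{491} + \frac{4195}{5564} = \frac{10144237}{2731924} \approx 3.7132$)
$\left(43796 - 16362\right) \left(-27103 + H\right) = \left(43796 - 16362\right) \left(-27103 + \frac{10144237}{2731924}\right) = 27434 \left(- \frac{74033191935}{2731924}\right) = - \frac{1015513293772395}{1365962}$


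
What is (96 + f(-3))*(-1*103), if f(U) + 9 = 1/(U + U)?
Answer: -53663/6 ≈ -8943.8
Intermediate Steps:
f(U) = -9 + 1/(2*U) (f(U) = -9 + 1/(U + U) = -9 + 1/(2*U))
(96 + f(-3))*(-1*103) = (96 + (-9 + (½)/(-3)))*(-1*103) = (96 + (-9 + (½)*(-⅓)))*(-103) = (96 + (-9 - ⅙))*(-103) = (96 - 55/6)*(-103) = (521/6)*(-103) = -53663/6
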